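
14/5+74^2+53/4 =109841/20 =5492.05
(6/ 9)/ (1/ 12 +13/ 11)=88/ 167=0.53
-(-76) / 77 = 76 / 77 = 0.99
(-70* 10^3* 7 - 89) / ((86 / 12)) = -2940534 / 43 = -68384.51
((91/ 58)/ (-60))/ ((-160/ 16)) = 91/ 34800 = 0.00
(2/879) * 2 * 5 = 20/879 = 0.02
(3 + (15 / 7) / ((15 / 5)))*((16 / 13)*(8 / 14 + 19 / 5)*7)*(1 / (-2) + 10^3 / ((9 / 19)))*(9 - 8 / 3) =196337488 / 105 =1869880.84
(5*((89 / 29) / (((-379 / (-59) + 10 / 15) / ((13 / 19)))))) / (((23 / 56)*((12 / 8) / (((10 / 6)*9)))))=114681840 / 3180923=36.05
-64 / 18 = -32 / 9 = -3.56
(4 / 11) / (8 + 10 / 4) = 8 / 231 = 0.03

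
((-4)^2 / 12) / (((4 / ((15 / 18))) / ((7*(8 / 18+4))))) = 700 / 81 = 8.64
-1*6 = -6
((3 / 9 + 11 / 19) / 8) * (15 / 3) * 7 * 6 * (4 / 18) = 5.32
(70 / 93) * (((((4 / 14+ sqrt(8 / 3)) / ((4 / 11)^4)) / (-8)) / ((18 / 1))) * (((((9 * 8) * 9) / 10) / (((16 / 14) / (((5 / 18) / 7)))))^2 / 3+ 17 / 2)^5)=-58962624599429705 * sqrt(6) / 2696165720064 - 8423232085632815 / 898721906688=-62940.51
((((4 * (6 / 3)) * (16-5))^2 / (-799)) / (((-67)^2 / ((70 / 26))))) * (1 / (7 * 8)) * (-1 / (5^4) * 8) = 7744 / 5828405375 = 0.00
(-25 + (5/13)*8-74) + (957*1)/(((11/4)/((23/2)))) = 50779/13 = 3906.08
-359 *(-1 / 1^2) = 359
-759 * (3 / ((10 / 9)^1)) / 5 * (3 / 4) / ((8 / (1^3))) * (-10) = 61479 / 160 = 384.24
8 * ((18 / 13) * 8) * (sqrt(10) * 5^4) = 720000 * sqrt(10) / 13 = 175141.53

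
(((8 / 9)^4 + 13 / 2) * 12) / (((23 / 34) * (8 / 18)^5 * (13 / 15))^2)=9691669699716375 / 11717967872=827077.68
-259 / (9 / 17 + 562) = -4403 / 9563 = -0.46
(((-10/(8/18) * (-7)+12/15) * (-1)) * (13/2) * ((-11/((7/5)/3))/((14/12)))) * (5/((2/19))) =193545495/196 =987477.02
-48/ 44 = -12/ 11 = -1.09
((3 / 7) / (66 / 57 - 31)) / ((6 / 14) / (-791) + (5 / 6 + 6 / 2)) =-4294 / 1145997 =-0.00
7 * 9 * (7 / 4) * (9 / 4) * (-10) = -19845 / 8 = -2480.62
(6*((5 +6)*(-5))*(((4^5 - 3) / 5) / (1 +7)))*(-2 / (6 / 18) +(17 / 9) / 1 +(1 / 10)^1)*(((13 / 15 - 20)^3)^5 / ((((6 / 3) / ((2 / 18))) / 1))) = -29933264286201071767784479183915160300281513 / 945850803222656250000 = -31646919560901073035619.76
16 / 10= 8 / 5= 1.60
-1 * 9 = -9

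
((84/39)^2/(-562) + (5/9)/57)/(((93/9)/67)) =2435383/251739189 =0.01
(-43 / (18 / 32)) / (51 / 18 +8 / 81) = -12384 / 475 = -26.07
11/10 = 1.10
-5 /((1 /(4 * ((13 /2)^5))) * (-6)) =38676.35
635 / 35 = 127 / 7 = 18.14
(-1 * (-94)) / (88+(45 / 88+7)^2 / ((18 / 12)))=1091904 / 1459129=0.75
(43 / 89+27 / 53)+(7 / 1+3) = 51852 / 4717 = 10.99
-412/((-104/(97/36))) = 10.67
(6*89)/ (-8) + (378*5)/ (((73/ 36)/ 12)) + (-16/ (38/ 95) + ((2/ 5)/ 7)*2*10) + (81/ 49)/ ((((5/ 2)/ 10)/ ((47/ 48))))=79305845/ 7154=11085.52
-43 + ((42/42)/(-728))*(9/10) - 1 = -320329/7280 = -44.00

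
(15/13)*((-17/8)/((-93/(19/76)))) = 85/12896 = 0.01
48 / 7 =6.86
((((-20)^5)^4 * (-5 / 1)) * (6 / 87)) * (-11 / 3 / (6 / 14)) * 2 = 161480704000000000000000000000 / 261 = 618700015325670498084291200.00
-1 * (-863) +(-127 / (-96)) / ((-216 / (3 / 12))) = 71580545 / 82944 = 863.00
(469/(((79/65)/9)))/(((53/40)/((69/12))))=63103950/4187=15071.40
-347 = -347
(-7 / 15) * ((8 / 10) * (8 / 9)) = -224 / 675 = -0.33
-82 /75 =-1.09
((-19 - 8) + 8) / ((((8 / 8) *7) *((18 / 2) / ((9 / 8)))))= -19 / 56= -0.34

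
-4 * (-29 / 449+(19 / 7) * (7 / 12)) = -8183 / 1347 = -6.07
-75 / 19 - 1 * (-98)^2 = -9607.95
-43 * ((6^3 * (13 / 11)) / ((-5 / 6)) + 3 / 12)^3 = 13128942519595379 / 10648000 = 1232996104.39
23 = 23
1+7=8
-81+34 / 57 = -4583 / 57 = -80.40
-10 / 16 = -5 / 8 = -0.62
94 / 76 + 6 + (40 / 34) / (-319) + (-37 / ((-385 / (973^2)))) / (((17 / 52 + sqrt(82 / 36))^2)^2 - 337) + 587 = 228513286646396398687705159849 / 716903162610880684387182638 - 912234084915437805201408 * sqrt(82) / 2104711964534986529374135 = 314.83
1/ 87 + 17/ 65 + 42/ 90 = 4183/ 5655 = 0.74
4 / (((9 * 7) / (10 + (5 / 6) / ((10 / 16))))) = 136 / 189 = 0.72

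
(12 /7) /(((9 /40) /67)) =10720 /21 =510.48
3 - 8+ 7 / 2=-1.50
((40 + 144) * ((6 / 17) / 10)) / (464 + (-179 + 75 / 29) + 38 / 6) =48024 / 2173535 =0.02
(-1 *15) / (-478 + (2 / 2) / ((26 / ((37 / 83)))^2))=23284820 / 742009141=0.03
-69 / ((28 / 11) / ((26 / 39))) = -253 / 14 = -18.07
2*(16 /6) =16 /3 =5.33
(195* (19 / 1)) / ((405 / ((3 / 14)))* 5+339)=95 / 251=0.38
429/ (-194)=-429/ 194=-2.21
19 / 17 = 1.12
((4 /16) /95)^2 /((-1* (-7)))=1 /1010800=0.00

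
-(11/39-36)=1393/39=35.72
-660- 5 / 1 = -665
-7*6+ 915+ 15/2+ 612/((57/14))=39171/38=1030.82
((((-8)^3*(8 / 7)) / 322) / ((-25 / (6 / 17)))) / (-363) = -4096 / 57955975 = -0.00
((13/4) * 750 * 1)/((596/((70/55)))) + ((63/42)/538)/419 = 961566948/184733329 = 5.21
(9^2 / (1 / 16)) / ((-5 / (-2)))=2592 / 5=518.40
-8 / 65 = -0.12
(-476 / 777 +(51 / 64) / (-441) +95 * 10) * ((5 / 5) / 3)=330477323 / 1044288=316.46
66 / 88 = 3 / 4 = 0.75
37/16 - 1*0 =37/16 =2.31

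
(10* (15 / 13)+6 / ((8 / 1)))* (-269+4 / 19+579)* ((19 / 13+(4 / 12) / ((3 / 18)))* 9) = 762668865 / 6422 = 118758.78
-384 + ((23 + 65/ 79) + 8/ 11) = -312362/ 869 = -359.45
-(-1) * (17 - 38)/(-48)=7/16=0.44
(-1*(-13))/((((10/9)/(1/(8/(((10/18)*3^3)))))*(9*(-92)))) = -39/1472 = -0.03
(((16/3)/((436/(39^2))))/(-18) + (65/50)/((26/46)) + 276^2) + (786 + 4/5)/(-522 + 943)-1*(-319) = 105312687847/1376670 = 76498.14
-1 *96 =-96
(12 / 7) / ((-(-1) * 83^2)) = 12 / 48223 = 0.00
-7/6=-1.17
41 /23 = 1.78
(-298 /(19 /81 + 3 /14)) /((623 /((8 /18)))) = -21456 /45301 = -0.47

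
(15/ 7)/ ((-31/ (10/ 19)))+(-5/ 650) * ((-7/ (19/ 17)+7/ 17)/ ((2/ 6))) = 4731/ 47957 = 0.10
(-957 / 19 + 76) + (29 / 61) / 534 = 15864089 / 618906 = 25.63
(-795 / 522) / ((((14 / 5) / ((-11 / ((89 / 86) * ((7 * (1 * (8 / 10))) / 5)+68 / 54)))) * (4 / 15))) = 2115196875 / 227983616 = 9.28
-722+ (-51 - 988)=-1761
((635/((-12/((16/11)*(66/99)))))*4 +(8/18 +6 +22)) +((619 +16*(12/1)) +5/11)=62830/99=634.65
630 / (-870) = -21 / 29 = -0.72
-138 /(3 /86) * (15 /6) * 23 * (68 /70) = -1546796 /7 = -220970.86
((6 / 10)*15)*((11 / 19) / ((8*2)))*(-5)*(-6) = 1485 / 152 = 9.77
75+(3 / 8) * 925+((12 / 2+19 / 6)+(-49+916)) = 31153 / 24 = 1298.04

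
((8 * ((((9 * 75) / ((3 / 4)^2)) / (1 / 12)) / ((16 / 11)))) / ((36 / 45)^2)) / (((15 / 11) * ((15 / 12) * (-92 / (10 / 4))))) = -45375 / 23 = -1972.83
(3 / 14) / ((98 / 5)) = 15 / 1372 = 0.01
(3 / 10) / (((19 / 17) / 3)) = 153 / 190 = 0.81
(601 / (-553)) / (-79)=601 / 43687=0.01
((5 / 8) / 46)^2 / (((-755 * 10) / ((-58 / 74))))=0.00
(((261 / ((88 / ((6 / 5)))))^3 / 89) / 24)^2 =25605193543380441 / 57477262053376000000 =0.00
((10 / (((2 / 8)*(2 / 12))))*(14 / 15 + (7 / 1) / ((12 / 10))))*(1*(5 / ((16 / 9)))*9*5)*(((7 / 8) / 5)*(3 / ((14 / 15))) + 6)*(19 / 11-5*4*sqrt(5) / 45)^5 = 14019490213764875 / 139148064-1278795486338125*sqrt(5) / 28462104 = 286323.23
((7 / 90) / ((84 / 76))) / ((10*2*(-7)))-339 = -12814219 / 37800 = -339.00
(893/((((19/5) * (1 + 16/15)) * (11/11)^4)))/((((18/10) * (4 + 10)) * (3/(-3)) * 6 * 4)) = -5875/31248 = -0.19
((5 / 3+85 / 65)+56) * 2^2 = 9200 / 39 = 235.90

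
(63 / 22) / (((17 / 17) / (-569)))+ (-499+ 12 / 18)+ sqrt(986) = -140431 / 66+ sqrt(986) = -2096.34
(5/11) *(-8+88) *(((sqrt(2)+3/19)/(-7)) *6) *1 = -49.00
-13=-13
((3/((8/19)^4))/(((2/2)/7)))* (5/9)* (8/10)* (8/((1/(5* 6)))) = 4561235/64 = 71269.30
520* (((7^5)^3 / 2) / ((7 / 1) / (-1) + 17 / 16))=-3949971176272576 / 19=-207893219803819.79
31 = 31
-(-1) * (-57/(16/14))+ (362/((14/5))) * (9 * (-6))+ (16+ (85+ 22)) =-6908.30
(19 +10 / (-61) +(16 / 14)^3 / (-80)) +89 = 11279318 / 104615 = 107.82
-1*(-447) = 447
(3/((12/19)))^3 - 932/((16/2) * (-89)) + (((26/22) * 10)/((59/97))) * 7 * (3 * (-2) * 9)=-26749418037/3696704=-7236.02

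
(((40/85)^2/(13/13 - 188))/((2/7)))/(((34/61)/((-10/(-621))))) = -68320/570531951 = -0.00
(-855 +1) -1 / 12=-10249 / 12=-854.08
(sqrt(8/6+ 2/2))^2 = 7/3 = 2.33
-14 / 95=-0.15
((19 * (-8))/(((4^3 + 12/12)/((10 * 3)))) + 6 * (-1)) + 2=-74.15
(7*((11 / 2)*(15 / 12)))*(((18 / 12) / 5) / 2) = 231 / 32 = 7.22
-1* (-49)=49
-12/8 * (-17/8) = 51/16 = 3.19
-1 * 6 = -6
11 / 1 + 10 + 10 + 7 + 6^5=7814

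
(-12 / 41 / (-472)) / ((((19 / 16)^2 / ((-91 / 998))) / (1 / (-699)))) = 5824 / 101531204153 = 0.00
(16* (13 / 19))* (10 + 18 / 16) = 2314 / 19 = 121.79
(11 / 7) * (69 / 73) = 1.49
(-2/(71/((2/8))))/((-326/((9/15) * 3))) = 9/231460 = 0.00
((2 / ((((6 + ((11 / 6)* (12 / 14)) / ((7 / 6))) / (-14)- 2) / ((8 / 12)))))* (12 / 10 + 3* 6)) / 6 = -10976 / 6495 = -1.69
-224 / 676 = -0.33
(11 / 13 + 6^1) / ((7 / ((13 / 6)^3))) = 15041 / 1512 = 9.95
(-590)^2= 348100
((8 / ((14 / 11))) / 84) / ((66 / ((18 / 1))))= 1 / 49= 0.02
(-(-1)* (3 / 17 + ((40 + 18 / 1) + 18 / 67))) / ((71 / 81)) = 5392089 / 80869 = 66.68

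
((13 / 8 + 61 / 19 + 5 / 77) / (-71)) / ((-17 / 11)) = 57355 / 1284248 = 0.04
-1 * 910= -910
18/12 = 3/2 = 1.50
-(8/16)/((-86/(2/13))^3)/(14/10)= 5/2445476306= 0.00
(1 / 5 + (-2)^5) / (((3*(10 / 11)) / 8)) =-2332 / 25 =-93.28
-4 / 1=-4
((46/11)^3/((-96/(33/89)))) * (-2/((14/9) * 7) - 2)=1301869/2110724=0.62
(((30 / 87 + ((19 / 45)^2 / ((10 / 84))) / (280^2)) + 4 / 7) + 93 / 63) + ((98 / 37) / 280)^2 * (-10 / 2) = 2.39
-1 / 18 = -0.06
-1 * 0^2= 0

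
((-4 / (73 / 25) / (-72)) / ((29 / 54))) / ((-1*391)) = -75 / 827747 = -0.00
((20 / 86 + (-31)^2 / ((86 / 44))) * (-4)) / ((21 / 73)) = -6176384 / 903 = -6839.85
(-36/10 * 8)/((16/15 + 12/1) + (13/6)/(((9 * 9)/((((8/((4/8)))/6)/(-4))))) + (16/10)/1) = -104976/53395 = -1.97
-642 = -642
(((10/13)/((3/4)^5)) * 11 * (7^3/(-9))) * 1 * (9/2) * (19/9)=-367037440/28431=-12909.76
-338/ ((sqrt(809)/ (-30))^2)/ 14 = -152100/ 5663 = -26.86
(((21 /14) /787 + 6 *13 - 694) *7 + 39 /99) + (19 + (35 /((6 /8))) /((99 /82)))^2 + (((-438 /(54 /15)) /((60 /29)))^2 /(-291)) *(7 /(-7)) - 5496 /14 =-1032017527810697 /754184127312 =-1368.39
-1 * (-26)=26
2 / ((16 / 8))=1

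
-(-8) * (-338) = -2704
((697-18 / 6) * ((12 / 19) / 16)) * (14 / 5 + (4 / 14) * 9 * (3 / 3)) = 97854 / 665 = 147.15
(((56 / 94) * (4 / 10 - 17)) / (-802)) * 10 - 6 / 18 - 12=-690367 / 56541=-12.21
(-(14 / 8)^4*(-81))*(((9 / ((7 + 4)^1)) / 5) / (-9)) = -194481 / 14080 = -13.81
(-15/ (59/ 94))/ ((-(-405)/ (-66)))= 2068/ 531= 3.89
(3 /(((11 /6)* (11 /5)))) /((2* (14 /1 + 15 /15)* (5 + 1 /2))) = 6 /1331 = 0.00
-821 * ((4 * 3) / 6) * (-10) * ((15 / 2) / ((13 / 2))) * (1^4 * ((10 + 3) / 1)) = 246300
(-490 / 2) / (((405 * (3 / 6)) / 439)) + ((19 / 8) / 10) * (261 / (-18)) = -6928151 / 12960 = -534.58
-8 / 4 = -2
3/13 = 0.23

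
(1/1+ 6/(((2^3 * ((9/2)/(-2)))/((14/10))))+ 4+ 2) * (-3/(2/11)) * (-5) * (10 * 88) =474320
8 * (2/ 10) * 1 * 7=56/ 5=11.20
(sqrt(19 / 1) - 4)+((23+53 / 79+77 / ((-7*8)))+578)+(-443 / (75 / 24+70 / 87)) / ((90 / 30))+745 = sqrt(19)+2253502333 / 1728520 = 1308.08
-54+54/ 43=-2268/ 43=-52.74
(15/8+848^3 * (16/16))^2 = 23798801692799205601/64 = 371856276449987587.52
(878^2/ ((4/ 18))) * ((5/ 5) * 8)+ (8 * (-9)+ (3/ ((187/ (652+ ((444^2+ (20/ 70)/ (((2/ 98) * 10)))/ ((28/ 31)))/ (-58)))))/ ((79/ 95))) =665800610911455/ 23991352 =27751691.98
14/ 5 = 2.80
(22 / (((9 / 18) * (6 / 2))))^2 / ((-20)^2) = 121 / 225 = 0.54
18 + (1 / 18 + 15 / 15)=343 / 18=19.06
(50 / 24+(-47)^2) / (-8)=-276.39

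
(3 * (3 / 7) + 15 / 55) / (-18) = -20 / 231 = -0.09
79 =79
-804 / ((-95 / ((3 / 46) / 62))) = 603 / 67735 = 0.01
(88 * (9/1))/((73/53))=41976/73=575.01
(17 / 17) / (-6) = -1 / 6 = -0.17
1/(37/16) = 16/37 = 0.43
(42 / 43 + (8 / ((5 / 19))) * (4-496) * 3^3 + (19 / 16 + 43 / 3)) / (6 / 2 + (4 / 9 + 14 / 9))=-80763.42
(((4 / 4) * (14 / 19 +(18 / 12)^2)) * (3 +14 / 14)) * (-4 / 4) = -227 / 19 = -11.95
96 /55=1.75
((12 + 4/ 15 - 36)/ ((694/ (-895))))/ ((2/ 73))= 1162963/ 1041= 1117.16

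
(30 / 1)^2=900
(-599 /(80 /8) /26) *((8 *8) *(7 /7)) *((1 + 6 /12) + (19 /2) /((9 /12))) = -81464 /39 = -2088.82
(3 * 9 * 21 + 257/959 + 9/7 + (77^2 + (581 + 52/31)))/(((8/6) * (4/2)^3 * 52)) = 631464573/49469056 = 12.76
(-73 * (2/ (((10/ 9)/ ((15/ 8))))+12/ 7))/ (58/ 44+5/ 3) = -686565/ 5516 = -124.47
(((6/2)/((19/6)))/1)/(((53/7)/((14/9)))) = 196/1007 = 0.19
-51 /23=-2.22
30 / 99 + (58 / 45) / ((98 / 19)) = 13411 / 24255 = 0.55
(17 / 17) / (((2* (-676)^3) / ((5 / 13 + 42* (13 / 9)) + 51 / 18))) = -1661 / 16063620352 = -0.00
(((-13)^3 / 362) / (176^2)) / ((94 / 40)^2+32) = -54925 / 10518787488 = -0.00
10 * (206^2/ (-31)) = -424360/ 31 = -13689.03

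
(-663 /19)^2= 439569 /361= 1217.64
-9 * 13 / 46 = -117 / 46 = -2.54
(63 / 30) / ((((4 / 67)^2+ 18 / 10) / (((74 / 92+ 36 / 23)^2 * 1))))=160001427 / 24473656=6.54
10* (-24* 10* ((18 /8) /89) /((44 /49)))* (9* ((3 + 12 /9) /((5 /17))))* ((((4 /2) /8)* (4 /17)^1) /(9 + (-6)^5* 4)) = 11466 /676489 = 0.02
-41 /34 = -1.21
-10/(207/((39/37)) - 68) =-130/1669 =-0.08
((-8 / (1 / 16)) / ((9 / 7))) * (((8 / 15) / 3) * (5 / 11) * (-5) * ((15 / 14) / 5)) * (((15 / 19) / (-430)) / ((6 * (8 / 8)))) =-640 / 242649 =-0.00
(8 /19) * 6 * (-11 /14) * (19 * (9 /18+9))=-2508 /7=-358.29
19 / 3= 6.33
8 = 8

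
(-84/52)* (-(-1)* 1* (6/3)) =-42/13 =-3.23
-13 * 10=-130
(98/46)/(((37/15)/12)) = 8820/851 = 10.36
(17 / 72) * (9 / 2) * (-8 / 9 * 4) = -3.78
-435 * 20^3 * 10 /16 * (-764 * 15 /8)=3115687500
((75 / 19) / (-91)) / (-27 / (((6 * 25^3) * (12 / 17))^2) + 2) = -3515625000000 / 162093749500319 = -0.02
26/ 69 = 0.38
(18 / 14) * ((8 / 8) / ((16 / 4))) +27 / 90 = 87 / 140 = 0.62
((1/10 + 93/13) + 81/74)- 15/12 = 68287/9620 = 7.10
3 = 3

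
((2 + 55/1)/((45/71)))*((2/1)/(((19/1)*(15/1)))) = 142/225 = 0.63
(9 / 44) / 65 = 9 / 2860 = 0.00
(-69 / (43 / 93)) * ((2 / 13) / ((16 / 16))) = -12834 / 559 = -22.96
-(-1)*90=90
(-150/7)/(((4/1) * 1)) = -75/14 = -5.36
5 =5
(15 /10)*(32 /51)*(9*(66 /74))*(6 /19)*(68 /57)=38016 /13357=2.85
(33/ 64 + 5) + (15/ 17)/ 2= 5.96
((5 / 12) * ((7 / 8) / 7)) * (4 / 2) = 5 / 48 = 0.10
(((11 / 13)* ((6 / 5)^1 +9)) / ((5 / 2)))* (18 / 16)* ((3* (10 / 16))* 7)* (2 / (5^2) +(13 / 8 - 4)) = -48667311 / 416000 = -116.99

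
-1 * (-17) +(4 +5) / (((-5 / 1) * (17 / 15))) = 262 / 17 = 15.41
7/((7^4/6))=6/343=0.02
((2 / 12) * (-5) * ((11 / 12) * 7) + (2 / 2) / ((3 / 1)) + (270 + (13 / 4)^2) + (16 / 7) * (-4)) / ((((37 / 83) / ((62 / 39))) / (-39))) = -690945701 / 18648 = -37052.00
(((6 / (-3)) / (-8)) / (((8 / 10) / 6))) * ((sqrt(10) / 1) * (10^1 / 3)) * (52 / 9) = 114.19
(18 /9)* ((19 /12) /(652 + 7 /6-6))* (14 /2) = 133 /3883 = 0.03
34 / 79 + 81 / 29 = 7385 / 2291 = 3.22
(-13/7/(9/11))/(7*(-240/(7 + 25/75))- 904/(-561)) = 26741/2679936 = 0.01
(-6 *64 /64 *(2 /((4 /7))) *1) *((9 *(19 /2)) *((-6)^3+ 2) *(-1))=-384237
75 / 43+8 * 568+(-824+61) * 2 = 129849 / 43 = 3019.74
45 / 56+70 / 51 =6215 / 2856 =2.18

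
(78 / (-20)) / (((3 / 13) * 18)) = -169 / 180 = -0.94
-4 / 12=-1 / 3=-0.33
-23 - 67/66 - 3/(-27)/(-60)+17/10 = -132563/5940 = -22.32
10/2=5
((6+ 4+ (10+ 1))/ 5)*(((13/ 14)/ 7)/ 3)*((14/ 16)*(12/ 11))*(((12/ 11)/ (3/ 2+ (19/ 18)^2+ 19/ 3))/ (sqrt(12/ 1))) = 486*sqrt(3)/ 134915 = 0.01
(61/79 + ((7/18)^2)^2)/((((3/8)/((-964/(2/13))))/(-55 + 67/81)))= 90640908906860/125951517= 719649.20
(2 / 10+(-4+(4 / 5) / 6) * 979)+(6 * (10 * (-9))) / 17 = -973343 / 255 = -3817.03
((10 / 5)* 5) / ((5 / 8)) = 16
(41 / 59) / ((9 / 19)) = 779 / 531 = 1.47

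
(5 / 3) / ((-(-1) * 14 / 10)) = 25 / 21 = 1.19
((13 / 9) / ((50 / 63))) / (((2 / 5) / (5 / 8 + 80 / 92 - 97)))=-1599143 / 3680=-434.55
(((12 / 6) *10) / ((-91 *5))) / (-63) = 0.00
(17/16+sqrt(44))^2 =17 * sqrt(11)/4+11553/256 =59.22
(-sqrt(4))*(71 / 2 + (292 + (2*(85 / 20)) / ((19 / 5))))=-12530 / 19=-659.47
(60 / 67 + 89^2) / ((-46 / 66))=-17515311 / 1541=-11366.20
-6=-6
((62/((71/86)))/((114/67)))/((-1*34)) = -89311/68799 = -1.30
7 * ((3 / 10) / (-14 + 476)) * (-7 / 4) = -7 / 880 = -0.01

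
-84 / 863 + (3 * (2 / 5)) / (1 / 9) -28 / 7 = 28922 / 4315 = 6.70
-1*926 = -926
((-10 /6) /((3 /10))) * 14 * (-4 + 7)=-700 /3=-233.33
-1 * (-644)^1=644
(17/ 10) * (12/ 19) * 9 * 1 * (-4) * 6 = -231.92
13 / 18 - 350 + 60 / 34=-106339 / 306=-347.51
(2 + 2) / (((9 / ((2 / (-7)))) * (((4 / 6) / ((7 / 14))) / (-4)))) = 8 / 21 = 0.38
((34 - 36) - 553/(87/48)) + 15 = -8471/29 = -292.10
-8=-8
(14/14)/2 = 0.50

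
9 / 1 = 9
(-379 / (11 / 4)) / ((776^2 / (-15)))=5685 / 1655984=0.00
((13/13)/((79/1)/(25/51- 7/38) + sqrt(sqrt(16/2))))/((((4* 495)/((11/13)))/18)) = 1/(130* (2^(3/4) + 153102/593)) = 0.00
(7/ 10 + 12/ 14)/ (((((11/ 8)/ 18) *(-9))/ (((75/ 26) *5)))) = -32700/ 1001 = -32.67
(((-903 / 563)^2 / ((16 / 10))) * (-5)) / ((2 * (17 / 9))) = -183467025 / 86215568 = -2.13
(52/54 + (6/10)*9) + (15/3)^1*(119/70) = 4013/270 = 14.86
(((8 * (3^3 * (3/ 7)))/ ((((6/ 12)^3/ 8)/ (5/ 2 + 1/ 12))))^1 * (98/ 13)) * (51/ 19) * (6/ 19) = 97798.98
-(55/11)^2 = -25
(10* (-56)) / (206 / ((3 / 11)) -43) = -1680 / 2137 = -0.79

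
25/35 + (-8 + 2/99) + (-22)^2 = 330377/693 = 476.73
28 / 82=14 / 41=0.34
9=9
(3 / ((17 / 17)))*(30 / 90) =1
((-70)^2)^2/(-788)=-30469.54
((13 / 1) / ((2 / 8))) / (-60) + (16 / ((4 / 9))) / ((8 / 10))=662 / 15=44.13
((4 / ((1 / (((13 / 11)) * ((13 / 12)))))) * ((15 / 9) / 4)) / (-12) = -845 / 4752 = -0.18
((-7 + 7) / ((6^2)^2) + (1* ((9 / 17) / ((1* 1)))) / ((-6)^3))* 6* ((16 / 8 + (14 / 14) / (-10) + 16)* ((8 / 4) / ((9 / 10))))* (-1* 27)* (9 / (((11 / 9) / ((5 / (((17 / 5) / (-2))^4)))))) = 1087425000 / 15618427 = 69.62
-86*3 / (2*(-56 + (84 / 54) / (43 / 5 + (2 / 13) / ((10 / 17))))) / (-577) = -334368 / 83490169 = -0.00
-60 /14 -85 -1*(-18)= -499 /7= -71.29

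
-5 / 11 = -0.45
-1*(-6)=6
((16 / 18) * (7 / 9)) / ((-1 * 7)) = -8 / 81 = -0.10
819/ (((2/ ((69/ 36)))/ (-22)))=-69069/ 4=-17267.25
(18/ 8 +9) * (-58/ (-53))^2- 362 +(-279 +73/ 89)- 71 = -174427450/ 250001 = -697.71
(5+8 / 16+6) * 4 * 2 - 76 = 16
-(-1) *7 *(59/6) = 413/6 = 68.83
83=83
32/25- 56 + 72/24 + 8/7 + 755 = 123274/175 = 704.42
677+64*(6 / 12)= 709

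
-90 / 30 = -3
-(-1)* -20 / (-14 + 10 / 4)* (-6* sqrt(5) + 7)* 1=-11.16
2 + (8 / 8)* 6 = 8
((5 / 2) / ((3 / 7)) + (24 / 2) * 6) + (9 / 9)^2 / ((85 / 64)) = 40079 / 510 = 78.59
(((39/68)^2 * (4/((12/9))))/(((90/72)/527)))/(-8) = -141453/2720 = -52.00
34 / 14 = 17 / 7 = 2.43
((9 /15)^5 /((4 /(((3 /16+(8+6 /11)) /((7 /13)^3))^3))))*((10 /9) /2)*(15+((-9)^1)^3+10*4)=-350352675435149923470831 /274998532695040000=-1274016.53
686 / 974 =343 / 487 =0.70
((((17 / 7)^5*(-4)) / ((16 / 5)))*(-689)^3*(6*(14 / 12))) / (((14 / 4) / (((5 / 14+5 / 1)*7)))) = 174154034679012375 / 67228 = 2590498522624.69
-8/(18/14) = -6.22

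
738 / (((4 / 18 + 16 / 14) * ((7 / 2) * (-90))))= -369 / 215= -1.72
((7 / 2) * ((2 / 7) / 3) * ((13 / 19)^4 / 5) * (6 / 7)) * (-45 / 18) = -28561 / 912247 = -0.03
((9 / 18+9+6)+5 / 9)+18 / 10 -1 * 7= 977 / 90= 10.86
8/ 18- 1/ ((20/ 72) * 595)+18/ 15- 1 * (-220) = 5934368/ 26775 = 221.64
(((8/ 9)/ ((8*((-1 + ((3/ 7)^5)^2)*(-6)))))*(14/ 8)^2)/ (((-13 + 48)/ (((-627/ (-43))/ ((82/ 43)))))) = 37569208117/ 3031609536000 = 0.01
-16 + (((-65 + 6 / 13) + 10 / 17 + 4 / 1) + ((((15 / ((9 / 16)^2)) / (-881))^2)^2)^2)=-1720436810488628715961804349575147263985 / 22652161758614172339743783442855236541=-75.95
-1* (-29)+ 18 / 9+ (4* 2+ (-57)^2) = 3288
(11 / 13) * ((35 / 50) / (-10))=-77 / 1300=-0.06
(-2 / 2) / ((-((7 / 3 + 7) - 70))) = -0.02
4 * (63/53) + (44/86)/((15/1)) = 4.79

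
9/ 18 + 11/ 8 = 15/ 8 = 1.88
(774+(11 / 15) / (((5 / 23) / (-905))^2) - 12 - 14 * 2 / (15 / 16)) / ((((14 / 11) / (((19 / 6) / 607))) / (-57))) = -757060194011 / 254940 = -2969562.23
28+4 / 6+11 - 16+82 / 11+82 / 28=15731 / 462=34.05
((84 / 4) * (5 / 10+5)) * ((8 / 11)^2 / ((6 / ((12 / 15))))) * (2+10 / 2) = 3136 / 55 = 57.02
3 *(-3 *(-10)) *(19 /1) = 1710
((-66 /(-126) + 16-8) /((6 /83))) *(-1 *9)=-14857 /14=-1061.21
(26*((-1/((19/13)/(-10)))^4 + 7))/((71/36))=268184823192/9252791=28984.21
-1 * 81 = -81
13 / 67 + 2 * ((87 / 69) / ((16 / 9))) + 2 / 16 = 5355 / 3082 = 1.74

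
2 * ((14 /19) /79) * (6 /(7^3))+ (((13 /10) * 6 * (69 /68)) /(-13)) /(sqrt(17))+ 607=44644267 /73549 - 207 * sqrt(17) /5780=606.85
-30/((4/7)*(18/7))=-245/12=-20.42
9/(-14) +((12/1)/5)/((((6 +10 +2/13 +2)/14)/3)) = 20277/4130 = 4.91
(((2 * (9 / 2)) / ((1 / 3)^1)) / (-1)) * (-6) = 162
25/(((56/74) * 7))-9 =-839/196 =-4.28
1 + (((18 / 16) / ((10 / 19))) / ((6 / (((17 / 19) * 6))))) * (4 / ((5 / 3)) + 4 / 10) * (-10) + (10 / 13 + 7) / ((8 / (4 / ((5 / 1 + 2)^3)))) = -4685399 / 89180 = -52.54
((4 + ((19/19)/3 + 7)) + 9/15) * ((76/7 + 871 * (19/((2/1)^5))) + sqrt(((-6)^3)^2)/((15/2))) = 37209983/5600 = 6644.64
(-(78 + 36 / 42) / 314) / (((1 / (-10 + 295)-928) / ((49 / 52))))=137655 / 539801639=0.00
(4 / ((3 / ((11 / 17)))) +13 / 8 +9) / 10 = 4687 / 4080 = 1.15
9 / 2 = 4.50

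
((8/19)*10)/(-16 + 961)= 16/3591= 0.00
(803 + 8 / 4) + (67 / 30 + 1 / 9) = 72661 / 90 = 807.34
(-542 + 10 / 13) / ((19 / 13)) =-7036 / 19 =-370.32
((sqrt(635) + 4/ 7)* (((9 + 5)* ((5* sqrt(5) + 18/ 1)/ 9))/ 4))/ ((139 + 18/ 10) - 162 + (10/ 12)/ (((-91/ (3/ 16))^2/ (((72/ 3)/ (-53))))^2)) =-986250575098880* (4 + 7* sqrt(635))* (5* sqrt(5) + 18)/ 376353219457677933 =-13.79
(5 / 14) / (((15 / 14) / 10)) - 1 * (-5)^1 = 25 / 3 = 8.33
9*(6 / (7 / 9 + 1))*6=729 / 4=182.25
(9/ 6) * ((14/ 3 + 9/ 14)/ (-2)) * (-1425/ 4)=1418.64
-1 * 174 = -174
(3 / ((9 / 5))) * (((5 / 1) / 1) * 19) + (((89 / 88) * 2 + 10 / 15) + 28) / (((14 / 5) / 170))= 1867975 / 924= 2021.62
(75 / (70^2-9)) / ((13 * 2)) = 75 / 127166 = 0.00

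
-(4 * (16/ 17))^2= -4096/ 289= -14.17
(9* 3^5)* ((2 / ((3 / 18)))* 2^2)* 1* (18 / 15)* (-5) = -629856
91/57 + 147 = 148.60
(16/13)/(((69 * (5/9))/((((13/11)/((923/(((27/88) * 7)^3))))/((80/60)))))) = 0.00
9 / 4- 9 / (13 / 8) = -171 / 52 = -3.29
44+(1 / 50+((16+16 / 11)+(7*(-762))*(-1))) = 2967511 / 550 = 5395.47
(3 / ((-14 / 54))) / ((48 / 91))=-351 / 16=-21.94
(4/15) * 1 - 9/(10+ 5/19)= -119/195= -0.61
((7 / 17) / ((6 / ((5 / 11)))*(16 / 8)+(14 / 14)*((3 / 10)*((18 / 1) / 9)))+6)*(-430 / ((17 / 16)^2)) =-303930880 / 132651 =-2291.21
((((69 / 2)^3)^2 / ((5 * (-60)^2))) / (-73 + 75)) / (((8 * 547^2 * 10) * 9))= 1332323001 / 6127800320000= 0.00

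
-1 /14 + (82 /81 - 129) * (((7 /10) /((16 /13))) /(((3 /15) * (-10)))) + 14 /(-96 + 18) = 85257287 /2358720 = 36.15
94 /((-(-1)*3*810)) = 47 /1215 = 0.04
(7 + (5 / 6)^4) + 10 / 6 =11857 / 1296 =9.15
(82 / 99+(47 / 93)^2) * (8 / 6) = 137468 / 95139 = 1.44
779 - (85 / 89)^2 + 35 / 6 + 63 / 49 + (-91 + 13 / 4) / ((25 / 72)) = 4428720299 / 8317050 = 532.49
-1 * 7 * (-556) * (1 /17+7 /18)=266602 /153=1742.50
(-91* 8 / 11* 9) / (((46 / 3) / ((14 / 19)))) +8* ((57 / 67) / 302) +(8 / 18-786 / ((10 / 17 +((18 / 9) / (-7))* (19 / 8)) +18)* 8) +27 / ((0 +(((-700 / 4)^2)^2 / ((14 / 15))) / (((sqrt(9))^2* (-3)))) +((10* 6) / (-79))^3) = -89455981453250597993267206 / 235874999631141645748875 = -379.25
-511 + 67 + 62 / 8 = -1745 / 4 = -436.25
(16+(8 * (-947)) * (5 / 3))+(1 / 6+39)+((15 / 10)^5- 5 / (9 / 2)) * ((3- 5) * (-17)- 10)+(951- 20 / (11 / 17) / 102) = -1513409 / 132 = -11465.22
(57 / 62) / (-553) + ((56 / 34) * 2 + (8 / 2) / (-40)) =3.19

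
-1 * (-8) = 8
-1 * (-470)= 470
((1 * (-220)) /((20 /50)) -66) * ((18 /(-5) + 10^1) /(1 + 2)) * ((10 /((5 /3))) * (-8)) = 315392 /5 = 63078.40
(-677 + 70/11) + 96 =-6321/11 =-574.64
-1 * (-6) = 6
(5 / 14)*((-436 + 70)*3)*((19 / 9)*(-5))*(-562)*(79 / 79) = -16283950 / 7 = -2326278.57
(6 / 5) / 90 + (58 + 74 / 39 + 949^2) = 292714796 / 325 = 900660.91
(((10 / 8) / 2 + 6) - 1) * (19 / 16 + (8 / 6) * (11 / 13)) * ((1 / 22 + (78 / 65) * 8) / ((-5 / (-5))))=4599435 / 36608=125.64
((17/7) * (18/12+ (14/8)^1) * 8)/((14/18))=3978/49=81.18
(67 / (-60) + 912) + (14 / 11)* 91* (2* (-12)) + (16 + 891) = -634757 / 660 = -961.75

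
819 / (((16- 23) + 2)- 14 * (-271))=91 / 421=0.22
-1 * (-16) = 16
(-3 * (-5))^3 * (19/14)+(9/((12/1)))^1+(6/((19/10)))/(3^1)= 2437709/532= 4582.16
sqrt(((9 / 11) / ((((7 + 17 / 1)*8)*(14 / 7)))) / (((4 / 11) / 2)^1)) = sqrt(3) / 16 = 0.11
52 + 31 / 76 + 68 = 9151 / 76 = 120.41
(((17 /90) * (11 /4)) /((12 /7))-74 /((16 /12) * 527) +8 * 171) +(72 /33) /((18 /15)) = 34309362433 /25043040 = 1370.02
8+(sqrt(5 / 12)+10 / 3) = sqrt(15) / 6+34 / 3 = 11.98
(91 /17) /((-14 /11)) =-143 /34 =-4.21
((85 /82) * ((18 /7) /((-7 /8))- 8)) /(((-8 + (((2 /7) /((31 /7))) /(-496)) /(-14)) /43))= 3012281408 /49424557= 60.95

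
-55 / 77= -0.71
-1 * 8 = -8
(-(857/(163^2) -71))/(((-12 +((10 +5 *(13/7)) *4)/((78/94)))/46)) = 657739901/16313366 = 40.32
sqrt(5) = 2.24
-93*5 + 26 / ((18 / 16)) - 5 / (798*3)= -117543 / 266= -441.89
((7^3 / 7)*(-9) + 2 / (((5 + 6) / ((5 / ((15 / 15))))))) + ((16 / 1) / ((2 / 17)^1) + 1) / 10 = -426.39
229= 229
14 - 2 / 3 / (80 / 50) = 163 / 12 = 13.58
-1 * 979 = -979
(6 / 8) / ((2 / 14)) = 5.25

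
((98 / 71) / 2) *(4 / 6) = 98 / 213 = 0.46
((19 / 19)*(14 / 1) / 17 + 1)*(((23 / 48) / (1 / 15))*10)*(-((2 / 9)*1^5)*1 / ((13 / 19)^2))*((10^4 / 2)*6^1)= -1866465.08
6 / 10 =3 / 5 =0.60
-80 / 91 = -0.88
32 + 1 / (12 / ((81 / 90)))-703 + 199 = -18877 / 40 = -471.92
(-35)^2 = 1225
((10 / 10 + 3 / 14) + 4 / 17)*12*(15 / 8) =15525 / 476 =32.62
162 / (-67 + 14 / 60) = -4860 / 2003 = -2.43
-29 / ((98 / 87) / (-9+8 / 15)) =106807 / 490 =217.97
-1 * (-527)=527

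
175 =175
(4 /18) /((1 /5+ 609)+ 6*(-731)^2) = 5 /72152442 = 0.00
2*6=12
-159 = -159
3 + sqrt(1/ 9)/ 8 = 73/ 24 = 3.04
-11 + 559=548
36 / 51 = 12 / 17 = 0.71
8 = 8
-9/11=-0.82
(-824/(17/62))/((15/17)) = -51088/15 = -3405.87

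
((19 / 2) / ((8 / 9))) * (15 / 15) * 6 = 513 / 8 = 64.12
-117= -117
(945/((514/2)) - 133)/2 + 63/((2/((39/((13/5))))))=209629/514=407.84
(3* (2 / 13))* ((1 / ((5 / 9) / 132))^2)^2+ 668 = 11951356745516 / 8125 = 1470936214.83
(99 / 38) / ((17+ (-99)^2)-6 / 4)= 99 / 373027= 0.00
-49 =-49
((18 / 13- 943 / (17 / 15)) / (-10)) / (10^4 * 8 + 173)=183579 / 177182330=0.00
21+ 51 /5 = 156 /5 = 31.20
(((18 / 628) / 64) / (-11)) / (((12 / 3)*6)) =-3 / 1768448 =-0.00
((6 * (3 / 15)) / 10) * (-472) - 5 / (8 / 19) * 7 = -27953 / 200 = -139.76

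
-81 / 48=-27 / 16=-1.69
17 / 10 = 1.70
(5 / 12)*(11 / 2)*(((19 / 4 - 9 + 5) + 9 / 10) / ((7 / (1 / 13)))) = 121 / 2912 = 0.04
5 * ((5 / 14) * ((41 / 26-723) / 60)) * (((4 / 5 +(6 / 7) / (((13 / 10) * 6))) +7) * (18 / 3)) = -67506443 / 66248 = -1019.00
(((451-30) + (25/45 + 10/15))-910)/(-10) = 439/9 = 48.78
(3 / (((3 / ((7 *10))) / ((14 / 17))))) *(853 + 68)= 902580 / 17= 53092.94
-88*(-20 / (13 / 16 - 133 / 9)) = -253440 / 2011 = -126.03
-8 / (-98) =4 / 49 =0.08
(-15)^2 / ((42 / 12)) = 450 / 7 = 64.29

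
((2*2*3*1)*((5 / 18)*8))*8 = 640 / 3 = 213.33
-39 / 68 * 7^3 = -13377 / 68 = -196.72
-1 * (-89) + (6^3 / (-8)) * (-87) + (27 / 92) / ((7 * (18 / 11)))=3140177 / 1288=2438.03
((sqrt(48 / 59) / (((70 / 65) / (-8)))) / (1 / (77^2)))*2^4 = -2818816*sqrt(177) / 59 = -635625.56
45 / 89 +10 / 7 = 1205 / 623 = 1.93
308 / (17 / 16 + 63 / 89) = 438592 / 2521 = 173.98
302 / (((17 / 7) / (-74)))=-156436 / 17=-9202.12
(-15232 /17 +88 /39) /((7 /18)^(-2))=-426986 /3159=-135.16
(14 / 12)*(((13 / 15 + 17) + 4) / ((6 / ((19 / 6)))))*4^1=21812 / 405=53.86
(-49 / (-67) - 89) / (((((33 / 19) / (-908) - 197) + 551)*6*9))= -51014164 / 11047879575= -0.00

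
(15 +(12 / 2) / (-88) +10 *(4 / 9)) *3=7673 / 132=58.13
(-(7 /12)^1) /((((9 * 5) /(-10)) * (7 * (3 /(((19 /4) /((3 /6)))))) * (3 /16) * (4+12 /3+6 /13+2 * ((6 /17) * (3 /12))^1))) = 16796 /463887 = 0.04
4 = 4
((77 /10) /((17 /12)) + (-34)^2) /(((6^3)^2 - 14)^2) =49361 /92457736970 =0.00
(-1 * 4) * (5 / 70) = -2 / 7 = -0.29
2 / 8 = 1 / 4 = 0.25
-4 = -4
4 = 4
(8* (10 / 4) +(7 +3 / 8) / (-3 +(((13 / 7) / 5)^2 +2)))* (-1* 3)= -96685 / 2816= -34.33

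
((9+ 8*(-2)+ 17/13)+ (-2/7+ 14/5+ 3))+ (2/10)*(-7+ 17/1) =829/455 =1.82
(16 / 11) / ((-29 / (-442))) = 7072 / 319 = 22.17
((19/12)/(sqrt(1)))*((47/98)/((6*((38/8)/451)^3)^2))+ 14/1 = 50625238152312154894/3275878977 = 15453940303.58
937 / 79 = 11.86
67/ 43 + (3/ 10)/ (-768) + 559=61706197/ 110080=560.56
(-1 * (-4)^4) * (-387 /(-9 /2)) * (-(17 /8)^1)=46784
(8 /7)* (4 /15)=32 /105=0.30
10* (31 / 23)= 310 / 23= 13.48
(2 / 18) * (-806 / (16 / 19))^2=58629649 / 576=101787.59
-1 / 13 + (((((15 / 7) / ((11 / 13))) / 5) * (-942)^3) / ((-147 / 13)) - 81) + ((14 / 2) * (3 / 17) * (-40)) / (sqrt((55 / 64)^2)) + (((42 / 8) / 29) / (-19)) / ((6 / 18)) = 68808433245443041 / 1837767932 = 37441306.95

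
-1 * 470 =-470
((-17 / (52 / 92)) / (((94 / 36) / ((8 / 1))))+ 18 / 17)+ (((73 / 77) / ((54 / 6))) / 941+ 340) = 248.91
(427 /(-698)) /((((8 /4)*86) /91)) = -38857 /120056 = -0.32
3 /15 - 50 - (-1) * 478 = 2141 /5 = 428.20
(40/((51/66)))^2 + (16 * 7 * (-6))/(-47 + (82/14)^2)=245596496/89879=2732.52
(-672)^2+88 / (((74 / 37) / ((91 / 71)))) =32066468 / 71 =451640.39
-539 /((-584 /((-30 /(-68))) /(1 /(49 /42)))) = 3465 /9928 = 0.35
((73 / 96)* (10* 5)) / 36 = 1825 / 1728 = 1.06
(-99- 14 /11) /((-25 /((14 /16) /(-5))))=-7721 /11000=-0.70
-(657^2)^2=-186320859201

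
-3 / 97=-0.03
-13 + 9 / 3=-10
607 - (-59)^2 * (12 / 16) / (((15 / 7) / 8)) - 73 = -46064 / 5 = -9212.80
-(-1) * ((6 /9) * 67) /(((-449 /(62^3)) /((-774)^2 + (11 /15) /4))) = -286981023529148 /20205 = -14203465653.51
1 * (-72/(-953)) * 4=288/953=0.30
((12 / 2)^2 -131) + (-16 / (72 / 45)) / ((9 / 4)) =-895 / 9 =-99.44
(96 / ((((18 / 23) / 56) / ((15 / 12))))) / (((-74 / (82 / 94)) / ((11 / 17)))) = -5808880 / 88689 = -65.50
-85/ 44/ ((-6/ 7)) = 595/ 264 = 2.25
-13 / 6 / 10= -13 / 60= -0.22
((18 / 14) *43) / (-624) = -129 / 1456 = -0.09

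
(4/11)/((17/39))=156/187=0.83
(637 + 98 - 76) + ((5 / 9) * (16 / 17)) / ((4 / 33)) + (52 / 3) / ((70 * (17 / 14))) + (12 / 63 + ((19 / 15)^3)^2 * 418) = 3239802203327 / 1355484375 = 2390.14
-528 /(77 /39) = -1872 /7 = -267.43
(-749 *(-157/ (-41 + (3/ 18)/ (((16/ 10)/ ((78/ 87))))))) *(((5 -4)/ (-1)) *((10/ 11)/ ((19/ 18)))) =14732051040/ 5950439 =2475.79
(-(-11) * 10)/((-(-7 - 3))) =11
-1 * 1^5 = -1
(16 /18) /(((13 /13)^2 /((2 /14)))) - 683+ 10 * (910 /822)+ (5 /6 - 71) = -12807871 /17262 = -741.97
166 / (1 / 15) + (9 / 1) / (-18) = 4979 / 2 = 2489.50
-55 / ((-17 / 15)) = 825 / 17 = 48.53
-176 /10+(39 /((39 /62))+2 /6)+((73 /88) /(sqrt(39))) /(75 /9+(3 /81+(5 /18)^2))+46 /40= 1971*sqrt(39) /782782+2753 /60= 45.90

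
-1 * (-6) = 6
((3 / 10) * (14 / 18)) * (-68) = -238 / 15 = -15.87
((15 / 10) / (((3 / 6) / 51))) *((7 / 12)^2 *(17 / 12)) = 14161 / 192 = 73.76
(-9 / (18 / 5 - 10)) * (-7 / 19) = -315 / 608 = -0.52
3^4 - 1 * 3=78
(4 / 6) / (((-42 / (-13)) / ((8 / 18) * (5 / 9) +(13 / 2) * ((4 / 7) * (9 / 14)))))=135941 / 250047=0.54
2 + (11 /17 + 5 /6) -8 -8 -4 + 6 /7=-11183 /714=-15.66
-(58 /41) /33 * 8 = -464 /1353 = -0.34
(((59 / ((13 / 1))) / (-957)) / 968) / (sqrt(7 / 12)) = -59* sqrt(21) / 42150108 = -0.00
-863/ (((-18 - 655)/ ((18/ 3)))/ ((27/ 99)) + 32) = 2.28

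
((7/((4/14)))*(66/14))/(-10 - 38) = -2.41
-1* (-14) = 14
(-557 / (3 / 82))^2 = 2086114276 / 9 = 231790475.11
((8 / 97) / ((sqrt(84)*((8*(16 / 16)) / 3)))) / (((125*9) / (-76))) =-38*sqrt(21) / 763875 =-0.00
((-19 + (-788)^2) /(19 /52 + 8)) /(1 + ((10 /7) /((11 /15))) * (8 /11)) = 1823201380 /59363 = 30712.76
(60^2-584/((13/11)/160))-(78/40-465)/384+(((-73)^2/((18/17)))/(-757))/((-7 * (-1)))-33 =-119826123062239/1587156480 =-75497.36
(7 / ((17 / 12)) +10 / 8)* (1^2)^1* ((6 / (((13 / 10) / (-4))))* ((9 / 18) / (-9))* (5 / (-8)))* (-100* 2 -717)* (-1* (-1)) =9651425 / 2652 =3639.30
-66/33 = -2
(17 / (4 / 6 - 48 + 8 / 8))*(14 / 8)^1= -357 / 556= -0.64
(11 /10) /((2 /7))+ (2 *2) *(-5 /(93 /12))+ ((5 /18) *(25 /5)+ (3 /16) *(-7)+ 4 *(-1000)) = -89249963 /22320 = -3998.65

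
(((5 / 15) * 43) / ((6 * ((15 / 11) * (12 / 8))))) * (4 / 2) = 946 / 405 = 2.34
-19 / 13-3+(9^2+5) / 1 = 1060 / 13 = 81.54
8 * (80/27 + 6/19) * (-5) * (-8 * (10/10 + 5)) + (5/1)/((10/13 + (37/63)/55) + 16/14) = 13324788965/2115783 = 6297.81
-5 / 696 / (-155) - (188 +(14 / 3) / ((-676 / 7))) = -228445433 / 1215448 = -187.95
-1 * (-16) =16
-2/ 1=-2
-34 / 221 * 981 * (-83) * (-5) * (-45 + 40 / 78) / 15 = 31393090 / 169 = 185757.93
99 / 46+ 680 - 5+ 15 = 31839 / 46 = 692.15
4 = 4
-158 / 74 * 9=-711 / 37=-19.22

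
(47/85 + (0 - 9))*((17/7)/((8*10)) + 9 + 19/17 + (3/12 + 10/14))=-37978251/404600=-93.87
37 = 37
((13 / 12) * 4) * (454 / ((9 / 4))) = 874.37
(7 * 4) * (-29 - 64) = -2604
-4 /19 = -0.21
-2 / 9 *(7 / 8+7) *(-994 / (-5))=-3479 / 10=-347.90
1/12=0.08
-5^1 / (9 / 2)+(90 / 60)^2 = 41 / 36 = 1.14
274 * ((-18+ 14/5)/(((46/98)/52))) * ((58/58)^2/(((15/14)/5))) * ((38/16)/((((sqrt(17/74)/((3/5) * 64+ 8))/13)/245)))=-260724981689536 * sqrt(1258)/5865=-1576721355063.33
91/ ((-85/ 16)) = -1456/ 85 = -17.13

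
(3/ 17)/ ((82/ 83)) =249/ 1394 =0.18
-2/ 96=-0.02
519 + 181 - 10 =690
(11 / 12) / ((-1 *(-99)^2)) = -1 / 10692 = -0.00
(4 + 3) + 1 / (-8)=55 / 8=6.88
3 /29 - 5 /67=56 /1943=0.03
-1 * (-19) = 19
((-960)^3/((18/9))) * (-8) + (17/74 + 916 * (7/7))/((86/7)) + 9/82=923395443743525/260924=3538944074.69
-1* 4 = -4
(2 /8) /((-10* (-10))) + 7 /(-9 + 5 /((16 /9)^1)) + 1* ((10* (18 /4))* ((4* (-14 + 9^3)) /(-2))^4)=7451639729819955299 /39600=188172720449998.87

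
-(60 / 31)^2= -3600 / 961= -3.75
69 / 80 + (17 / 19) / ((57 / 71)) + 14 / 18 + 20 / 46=19067683 / 5978160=3.19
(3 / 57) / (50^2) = 1 / 47500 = 0.00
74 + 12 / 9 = 226 / 3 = 75.33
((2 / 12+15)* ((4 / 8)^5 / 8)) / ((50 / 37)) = 3367 / 76800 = 0.04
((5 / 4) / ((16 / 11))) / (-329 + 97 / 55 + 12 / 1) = -3025 / 1109632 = -0.00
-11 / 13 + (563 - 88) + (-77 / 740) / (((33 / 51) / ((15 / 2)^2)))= 3579473 / 7696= 465.11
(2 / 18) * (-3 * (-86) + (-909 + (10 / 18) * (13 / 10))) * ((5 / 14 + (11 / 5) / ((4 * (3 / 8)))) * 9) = -896603 / 756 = -1185.98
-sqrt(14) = -3.74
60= 60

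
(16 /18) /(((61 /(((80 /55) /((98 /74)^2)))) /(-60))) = -3504640 /4833213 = -0.73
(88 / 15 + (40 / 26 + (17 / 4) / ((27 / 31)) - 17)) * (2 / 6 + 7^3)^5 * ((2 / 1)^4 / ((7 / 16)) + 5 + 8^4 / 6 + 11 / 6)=-9751571949276367737500 / 597051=-16332896099791086.08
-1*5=-5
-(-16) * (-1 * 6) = -96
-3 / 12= -1 / 4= -0.25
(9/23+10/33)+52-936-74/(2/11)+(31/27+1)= -1288.16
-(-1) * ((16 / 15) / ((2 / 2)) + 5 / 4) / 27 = 139 / 1620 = 0.09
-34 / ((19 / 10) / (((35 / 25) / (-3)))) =476 / 57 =8.35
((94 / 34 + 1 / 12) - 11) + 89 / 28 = -4.97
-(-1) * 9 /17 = 9 /17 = 0.53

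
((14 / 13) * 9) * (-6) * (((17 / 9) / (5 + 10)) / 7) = -1.05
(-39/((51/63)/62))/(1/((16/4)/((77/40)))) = -1160640/187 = -6206.63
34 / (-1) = -34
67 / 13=5.15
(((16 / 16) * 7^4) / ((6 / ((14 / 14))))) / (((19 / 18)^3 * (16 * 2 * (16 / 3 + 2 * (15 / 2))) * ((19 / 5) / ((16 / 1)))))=17503290 / 7949581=2.20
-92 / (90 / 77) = -78.71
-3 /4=-0.75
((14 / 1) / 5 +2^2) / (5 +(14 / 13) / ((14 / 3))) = 13 / 10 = 1.30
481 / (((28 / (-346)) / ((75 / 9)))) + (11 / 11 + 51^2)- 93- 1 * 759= -2006825 / 42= -47781.55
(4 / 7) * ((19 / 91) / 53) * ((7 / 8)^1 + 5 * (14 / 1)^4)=4170899 / 9646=432.40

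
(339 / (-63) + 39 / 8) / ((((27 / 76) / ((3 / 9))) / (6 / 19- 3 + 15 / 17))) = 485 / 567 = 0.86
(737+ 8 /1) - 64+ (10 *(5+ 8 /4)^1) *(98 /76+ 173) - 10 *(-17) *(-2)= 238284 /19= 12541.26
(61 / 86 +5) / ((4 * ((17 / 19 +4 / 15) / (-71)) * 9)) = -3311795 / 341592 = -9.70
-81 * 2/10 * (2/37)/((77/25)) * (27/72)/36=-135/45584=-0.00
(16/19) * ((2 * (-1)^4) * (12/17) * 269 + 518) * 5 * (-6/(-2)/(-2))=-1831440/323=-5670.09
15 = 15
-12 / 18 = -2 / 3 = -0.67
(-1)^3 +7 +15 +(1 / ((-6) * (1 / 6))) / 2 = 41 / 2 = 20.50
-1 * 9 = -9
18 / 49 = 0.37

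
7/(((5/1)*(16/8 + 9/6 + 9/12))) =28/85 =0.33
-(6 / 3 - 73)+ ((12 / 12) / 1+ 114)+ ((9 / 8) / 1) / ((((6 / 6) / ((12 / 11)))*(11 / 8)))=22614 / 121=186.89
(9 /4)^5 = 59049 /1024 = 57.67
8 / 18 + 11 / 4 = 115 / 36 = 3.19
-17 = -17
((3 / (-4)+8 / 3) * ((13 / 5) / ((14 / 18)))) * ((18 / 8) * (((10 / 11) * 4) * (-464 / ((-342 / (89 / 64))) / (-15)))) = -771719 / 117040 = -6.59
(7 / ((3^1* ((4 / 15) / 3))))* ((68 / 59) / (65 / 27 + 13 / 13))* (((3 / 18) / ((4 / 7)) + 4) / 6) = 551565 / 86848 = 6.35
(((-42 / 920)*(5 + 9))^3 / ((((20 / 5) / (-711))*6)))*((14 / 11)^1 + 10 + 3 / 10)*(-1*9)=-8625241490607 / 10706960000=-805.57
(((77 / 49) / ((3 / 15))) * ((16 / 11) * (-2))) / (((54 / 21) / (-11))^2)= -33880 / 81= -418.27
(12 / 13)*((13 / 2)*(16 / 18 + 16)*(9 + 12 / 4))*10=12160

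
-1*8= -8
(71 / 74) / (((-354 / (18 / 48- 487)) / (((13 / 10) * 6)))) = 10.29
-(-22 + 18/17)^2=-126736/289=-438.53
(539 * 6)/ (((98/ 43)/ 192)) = 272448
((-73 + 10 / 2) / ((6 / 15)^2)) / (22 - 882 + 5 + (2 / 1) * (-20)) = 85 / 179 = 0.47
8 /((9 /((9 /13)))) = 8 /13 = 0.62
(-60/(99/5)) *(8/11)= -2.20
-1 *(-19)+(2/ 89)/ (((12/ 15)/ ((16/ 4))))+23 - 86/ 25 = 86046/ 2225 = 38.67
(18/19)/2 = 9/19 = 0.47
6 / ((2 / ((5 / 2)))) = 15 / 2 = 7.50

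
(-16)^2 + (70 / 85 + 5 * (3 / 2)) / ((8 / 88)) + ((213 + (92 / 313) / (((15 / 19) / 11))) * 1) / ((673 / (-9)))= 12342231339 / 35810330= 344.66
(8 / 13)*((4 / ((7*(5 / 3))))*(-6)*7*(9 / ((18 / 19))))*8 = -43776 / 65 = -673.48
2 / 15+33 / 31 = 557 / 465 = 1.20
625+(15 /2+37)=1339 /2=669.50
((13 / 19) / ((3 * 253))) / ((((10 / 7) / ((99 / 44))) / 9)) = 2457 / 192280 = 0.01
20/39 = 0.51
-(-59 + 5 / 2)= 113 / 2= 56.50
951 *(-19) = -18069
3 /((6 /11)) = 11 /2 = 5.50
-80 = -80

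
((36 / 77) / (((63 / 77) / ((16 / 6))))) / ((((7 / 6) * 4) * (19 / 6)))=96 / 931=0.10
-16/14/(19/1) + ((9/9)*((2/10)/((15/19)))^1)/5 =-473/49875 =-0.01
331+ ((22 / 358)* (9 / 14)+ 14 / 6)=2506297 / 7518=333.37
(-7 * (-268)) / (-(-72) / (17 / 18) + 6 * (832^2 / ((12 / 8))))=7973 / 11768132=0.00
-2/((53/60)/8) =-960/53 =-18.11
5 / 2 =2.50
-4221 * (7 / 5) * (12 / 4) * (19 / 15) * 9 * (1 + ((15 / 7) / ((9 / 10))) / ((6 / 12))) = -29112237 / 25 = -1164489.48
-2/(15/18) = -12/5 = -2.40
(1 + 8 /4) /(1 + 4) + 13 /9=92 /45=2.04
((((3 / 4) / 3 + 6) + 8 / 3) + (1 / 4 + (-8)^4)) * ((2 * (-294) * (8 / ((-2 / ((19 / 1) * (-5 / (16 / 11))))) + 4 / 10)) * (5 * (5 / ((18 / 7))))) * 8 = -442106498890 / 9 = -49122944321.11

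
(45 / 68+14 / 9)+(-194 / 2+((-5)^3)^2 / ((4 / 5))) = 19436.47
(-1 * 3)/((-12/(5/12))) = 5/48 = 0.10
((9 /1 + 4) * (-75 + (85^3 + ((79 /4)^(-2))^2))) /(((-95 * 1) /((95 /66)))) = -155462432048989 /1285352673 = -120949.24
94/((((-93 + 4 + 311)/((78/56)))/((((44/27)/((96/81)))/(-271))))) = -0.00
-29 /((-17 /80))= 136.47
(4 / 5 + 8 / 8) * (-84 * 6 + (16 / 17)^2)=-261720 / 289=-905.61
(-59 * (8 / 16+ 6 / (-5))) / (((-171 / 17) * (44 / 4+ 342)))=-7021 / 603630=-0.01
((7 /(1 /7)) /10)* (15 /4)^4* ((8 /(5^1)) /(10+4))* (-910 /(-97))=6449625 /6208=1038.92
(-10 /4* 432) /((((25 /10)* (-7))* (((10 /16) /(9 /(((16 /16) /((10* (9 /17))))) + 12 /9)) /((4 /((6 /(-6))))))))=-11510784 /595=-19345.86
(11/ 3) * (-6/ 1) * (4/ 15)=-88/ 15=-5.87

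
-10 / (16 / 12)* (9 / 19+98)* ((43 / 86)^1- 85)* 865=53982658.22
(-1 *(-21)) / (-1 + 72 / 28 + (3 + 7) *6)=147 / 431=0.34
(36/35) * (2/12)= 6/35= 0.17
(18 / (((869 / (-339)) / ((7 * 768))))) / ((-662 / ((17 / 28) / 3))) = 3319488 / 287639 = 11.54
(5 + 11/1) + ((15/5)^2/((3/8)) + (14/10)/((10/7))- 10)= 1549/50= 30.98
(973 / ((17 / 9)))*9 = 78813 / 17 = 4636.06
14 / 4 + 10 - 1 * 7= 13 / 2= 6.50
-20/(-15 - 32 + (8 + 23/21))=105/199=0.53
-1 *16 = -16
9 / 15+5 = 28 / 5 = 5.60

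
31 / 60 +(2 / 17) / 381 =22323 / 43180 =0.52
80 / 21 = 3.81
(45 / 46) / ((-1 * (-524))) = 0.00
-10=-10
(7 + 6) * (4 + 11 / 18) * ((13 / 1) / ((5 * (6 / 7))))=98189 / 540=181.83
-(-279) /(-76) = -279 /76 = -3.67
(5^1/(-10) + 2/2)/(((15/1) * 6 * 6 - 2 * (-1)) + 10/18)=9/9766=0.00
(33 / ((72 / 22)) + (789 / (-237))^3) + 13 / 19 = -2937239171 / 112412892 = -26.13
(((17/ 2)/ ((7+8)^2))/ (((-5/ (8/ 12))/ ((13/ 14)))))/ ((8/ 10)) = -0.01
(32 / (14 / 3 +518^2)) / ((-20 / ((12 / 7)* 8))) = -1152 / 14087255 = -0.00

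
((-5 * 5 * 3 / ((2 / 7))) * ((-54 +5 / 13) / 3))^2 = 14877900625 / 676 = 22008728.74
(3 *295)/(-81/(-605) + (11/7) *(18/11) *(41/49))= 61216925/158091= 387.23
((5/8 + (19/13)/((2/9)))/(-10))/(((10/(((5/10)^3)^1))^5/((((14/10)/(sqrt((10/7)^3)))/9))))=-36701 * sqrt(70)/15335424000000000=-0.00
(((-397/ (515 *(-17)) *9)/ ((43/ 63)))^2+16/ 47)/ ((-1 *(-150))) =4649083650247/ 999167568386250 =0.00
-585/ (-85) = 117/ 17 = 6.88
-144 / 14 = -72 / 7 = -10.29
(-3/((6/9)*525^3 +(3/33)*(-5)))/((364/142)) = -2343/193130436590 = -0.00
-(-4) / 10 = 2 / 5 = 0.40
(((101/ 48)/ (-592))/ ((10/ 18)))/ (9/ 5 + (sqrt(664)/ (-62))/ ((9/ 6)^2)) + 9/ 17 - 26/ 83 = 17723899053883/ 83380456255232 - 422685 * sqrt(166)/ 14773291328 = 0.21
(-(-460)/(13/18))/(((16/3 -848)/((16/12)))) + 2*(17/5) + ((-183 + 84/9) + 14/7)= -2555296/15405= -165.87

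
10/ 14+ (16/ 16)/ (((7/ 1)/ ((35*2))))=75/ 7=10.71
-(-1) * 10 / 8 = 5 / 4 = 1.25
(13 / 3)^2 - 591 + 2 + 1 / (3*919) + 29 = -4476446 / 8271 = -541.22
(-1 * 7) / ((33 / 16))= -112 / 33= -3.39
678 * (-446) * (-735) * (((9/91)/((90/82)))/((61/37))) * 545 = 5250080111220/793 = 6620529774.55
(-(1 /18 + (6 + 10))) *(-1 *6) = 289 /3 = 96.33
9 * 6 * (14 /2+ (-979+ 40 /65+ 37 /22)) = -7488045 /143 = -52363.95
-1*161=-161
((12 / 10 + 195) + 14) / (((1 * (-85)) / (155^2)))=-1010011 / 17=-59412.41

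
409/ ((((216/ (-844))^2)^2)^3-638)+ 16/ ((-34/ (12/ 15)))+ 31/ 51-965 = -1223100032609161381169211336385582007/ 1266923298078142271087922317053410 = -965.41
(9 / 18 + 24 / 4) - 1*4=5 / 2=2.50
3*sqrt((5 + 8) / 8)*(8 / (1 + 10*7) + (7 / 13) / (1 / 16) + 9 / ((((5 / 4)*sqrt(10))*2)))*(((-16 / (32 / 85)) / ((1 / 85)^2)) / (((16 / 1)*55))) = -371054325*sqrt(26) / 162448 - 132651*sqrt(65) / 704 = -13166.01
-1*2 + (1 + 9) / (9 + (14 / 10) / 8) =-0.91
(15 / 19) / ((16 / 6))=45 / 152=0.30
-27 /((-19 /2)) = 54 /19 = 2.84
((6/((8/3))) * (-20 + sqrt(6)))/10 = -9/2 + 9 * sqrt(6)/40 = -3.95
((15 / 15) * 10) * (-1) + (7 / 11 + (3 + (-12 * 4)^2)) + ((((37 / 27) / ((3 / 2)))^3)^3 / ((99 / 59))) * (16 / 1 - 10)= 11388327205960526724494 / 4953122964800970993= 2299.22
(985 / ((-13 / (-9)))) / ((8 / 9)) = 79785 / 104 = 767.16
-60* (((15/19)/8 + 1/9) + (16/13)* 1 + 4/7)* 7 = -1252345/1482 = -845.04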